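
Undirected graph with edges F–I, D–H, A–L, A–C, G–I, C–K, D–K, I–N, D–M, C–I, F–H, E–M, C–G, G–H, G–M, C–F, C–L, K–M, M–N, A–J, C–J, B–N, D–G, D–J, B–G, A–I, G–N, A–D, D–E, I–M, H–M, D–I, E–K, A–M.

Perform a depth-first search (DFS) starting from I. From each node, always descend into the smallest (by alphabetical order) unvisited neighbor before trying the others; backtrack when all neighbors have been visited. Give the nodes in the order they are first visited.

I, A, C, F, H, D, E, K, M, G, B, N, J, L

Visit I
I → A
A → C
C → F
F → H
H → D
D → E
E → K
K → M
M → G
G → B
B → N
D → J
C → L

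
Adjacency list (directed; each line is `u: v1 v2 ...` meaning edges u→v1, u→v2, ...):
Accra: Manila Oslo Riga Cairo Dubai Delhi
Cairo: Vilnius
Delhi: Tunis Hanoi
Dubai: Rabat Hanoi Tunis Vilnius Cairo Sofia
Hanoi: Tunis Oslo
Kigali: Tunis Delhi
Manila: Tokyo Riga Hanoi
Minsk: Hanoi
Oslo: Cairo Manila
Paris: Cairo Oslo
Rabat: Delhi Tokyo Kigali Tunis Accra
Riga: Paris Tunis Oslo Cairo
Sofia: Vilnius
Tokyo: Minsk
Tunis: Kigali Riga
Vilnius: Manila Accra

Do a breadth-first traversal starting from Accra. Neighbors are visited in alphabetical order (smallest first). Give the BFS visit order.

Accra -> Cairo -> Delhi -> Dubai -> Manila -> Oslo -> Riga -> Vilnius -> Hanoi -> Tunis -> Rabat -> Sofia -> Tokyo -> Paris -> Kigali -> Minsk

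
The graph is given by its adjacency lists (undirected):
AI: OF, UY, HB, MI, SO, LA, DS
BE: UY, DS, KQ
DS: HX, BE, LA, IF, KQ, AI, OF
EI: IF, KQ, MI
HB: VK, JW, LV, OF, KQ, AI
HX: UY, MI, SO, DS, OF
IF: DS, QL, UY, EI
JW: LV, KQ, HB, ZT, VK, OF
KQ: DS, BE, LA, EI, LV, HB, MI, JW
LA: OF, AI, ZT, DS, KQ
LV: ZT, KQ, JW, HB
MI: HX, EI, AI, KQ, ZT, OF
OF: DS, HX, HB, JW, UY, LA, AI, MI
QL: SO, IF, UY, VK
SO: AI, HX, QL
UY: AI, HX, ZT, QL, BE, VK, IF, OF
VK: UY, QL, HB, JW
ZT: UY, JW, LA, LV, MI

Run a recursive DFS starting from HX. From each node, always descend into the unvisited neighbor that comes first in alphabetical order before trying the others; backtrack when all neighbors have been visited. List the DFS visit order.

HX -> DS -> AI -> HB -> JW -> KQ -> BE -> UY -> IF -> EI -> MI -> OF -> LA -> ZT -> LV -> QL -> SO -> VK

Visit HX
HX → DS
DS → AI
AI → HB
HB → JW
JW → KQ
KQ → BE
BE → UY
UY → IF
IF → EI
EI → MI
MI → OF
OF → LA
LA → ZT
ZT → LV
IF → QL
QL → SO
QL → VK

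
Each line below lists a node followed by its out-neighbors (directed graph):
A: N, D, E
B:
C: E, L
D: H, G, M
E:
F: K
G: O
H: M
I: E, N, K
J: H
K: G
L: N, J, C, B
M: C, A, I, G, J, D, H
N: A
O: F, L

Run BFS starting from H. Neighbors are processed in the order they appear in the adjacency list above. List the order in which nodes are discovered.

H, M, C, A, I, G, J, D, E, L, N, K, O, B, F

Visit H; enqueue M → queue [M]
Visit M; enqueue C, A, I, G, J, D → queue [C, A, I, G, J, D]
Visit C; enqueue E, L → queue [A, I, G, J, D, E, L]
Visit A; enqueue N → queue [I, G, J, D, E, L, N]
Visit I; enqueue K → queue [G, J, D, E, L, N, K]
Visit G; enqueue O → queue [J, D, E, L, N, K, O]
Visit J → queue [D, E, L, N, K, O]
Visit D → queue [E, L, N, K, O]
Visit E → queue [L, N, K, O]
Visit L; enqueue B → queue [N, K, O, B]
Visit N → queue [K, O, B]
Visit K → queue [O, B]
Visit O; enqueue F → queue [B, F]
Visit B → queue [F]
Visit F → queue []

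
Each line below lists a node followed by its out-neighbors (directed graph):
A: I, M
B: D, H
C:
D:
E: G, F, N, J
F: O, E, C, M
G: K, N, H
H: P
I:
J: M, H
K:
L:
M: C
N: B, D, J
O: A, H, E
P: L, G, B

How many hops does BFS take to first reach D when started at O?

3

Level 0: O
Level 1: A, E, H
Level 2: F, G, I, J, M, N, P
Level 3: B, C, D, K, L
D first appears at level 3.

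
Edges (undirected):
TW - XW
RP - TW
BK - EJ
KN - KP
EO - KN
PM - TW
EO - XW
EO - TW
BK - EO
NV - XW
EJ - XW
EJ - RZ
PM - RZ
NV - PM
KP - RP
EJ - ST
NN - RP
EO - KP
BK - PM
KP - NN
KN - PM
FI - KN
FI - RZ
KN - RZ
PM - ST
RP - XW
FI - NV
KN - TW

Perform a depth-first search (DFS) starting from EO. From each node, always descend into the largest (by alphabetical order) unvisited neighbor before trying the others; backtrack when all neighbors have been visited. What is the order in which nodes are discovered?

EO → XW → TW → RP → NN → KP → KN → RZ → PM → ST → EJ → BK → NV → FI

Visit EO
EO → XW
XW → TW
TW → RP
RP → NN
NN → KP
KP → KN
KN → RZ
RZ → PM
PM → ST
ST → EJ
EJ → BK
PM → NV
NV → FI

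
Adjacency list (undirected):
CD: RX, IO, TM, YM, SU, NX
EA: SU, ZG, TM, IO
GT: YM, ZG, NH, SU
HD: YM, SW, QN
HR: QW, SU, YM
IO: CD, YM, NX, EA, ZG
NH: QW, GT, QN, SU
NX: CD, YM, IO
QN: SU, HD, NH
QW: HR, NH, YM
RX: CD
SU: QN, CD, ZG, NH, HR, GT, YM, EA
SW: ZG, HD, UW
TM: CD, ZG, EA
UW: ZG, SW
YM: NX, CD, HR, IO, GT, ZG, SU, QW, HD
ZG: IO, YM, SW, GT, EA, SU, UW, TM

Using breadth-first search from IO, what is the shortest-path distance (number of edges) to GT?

2

Level 0: IO
Level 1: CD, EA, NX, YM, ZG
Level 2: GT, HD, HR, QW, RX, SU, SW, TM, UW
Level 3: NH, QN
GT first appears at level 2.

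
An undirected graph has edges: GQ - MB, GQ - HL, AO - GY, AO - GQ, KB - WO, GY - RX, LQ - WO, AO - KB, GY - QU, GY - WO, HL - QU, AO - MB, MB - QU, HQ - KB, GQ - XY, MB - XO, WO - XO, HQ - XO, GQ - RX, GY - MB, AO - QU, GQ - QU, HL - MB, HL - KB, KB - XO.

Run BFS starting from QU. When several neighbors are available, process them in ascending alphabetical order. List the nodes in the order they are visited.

QU, AO, GQ, GY, HL, MB, KB, RX, XY, WO, XO, HQ, LQ

Visit QU; enqueue AO, GQ, GY, HL, MB → queue [AO, GQ, GY, HL, MB]
Visit AO; enqueue KB → queue [GQ, GY, HL, MB, KB]
Visit GQ; enqueue RX, XY → queue [GY, HL, MB, KB, RX, XY]
Visit GY; enqueue WO → queue [HL, MB, KB, RX, XY, WO]
Visit HL → queue [MB, KB, RX, XY, WO]
Visit MB; enqueue XO → queue [KB, RX, XY, WO, XO]
Visit KB; enqueue HQ → queue [RX, XY, WO, XO, HQ]
Visit RX → queue [XY, WO, XO, HQ]
Visit XY → queue [WO, XO, HQ]
Visit WO; enqueue LQ → queue [XO, HQ, LQ]
Visit XO → queue [HQ, LQ]
Visit HQ → queue [LQ]
Visit LQ → queue []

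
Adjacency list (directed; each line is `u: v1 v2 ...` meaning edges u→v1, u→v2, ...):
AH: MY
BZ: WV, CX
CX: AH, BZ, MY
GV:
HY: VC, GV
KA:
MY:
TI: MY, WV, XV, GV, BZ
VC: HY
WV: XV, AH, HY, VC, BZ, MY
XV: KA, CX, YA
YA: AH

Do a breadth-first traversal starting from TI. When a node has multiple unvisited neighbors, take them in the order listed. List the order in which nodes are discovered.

Visit TI; enqueue MY, WV, XV, GV, BZ → queue [MY, WV, XV, GV, BZ]
Visit MY → queue [WV, XV, GV, BZ]
Visit WV; enqueue AH, HY, VC → queue [XV, GV, BZ, AH, HY, VC]
Visit XV; enqueue KA, CX, YA → queue [GV, BZ, AH, HY, VC, KA, CX, YA]
Visit GV → queue [BZ, AH, HY, VC, KA, CX, YA]
Visit BZ → queue [AH, HY, VC, KA, CX, YA]
Visit AH → queue [HY, VC, KA, CX, YA]
Visit HY → queue [VC, KA, CX, YA]
Visit VC → queue [KA, CX, YA]
Visit KA → queue [CX, YA]
Visit CX → queue [YA]
Visit YA → queue []

TI -> MY -> WV -> XV -> GV -> BZ -> AH -> HY -> VC -> KA -> CX -> YA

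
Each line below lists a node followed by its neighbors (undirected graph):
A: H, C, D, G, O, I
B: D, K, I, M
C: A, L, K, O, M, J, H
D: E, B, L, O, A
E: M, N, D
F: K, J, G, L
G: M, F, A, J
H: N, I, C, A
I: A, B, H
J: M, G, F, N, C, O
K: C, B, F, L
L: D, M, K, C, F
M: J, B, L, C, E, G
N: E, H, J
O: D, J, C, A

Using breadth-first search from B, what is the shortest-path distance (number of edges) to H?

2

Level 0: B
Level 1: D, I, K, M
Level 2: A, C, E, F, G, H, J, L, O
Level 3: N
H first appears at level 2.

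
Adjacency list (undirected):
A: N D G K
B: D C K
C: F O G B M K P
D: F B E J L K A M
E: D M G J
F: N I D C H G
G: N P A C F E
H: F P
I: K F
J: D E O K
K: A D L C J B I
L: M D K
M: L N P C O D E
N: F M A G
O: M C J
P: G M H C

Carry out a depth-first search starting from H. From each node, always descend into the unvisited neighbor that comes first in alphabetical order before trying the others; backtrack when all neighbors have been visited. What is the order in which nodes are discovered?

H -> F -> C -> B -> D -> A -> G -> E -> J -> K -> I -> L -> M -> N -> O -> P

Visit H
H → F
F → C
C → B
B → D
D → A
A → G
G → E
E → J
J → K
K → I
K → L
L → M
M → N
M → O
M → P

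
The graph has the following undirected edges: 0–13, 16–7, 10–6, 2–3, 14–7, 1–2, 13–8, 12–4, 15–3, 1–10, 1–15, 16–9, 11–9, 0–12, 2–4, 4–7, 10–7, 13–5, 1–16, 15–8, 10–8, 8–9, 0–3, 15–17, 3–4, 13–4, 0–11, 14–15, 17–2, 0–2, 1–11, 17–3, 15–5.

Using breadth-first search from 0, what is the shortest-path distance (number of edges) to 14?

Level 0: 0
Level 1: 2, 3, 11, 12, 13
Level 2: 1, 4, 5, 8, 9, 15, 17
Level 3: 7, 10, 14, 16
Level 4: 6
14 first appears at level 3.

3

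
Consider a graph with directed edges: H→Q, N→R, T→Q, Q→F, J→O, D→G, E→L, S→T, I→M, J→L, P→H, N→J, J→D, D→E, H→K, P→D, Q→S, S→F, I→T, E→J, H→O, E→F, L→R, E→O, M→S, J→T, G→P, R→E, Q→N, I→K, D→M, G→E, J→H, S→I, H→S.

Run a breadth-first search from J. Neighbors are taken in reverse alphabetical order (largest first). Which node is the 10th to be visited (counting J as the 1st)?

Visit J; enqueue T, O, L, H, D → queue [T, O, L, H, D]
Visit T; enqueue Q → queue [O, L, H, D, Q]
Visit O → queue [L, H, D, Q]
Visit L; enqueue R → queue [H, D, Q, R]
Visit H; enqueue S, K → queue [D, Q, R, S, K]
Visit D; enqueue M, G, E → queue [Q, R, S, K, M, G, E]
Visit Q; enqueue N, F → queue [R, S, K, M, G, E, N, F]
Visit R → queue [S, K, M, G, E, N, F]
Visit S; enqueue I → queue [K, M, G, E, N, F, I]
Visit K → queue [M, G, E, N, F, I]
Visit M → queue [G, E, N, F, I]
Visit G; enqueue P → queue [E, N, F, I, P]
Visit E → queue [N, F, I, P]
Visit N → queue [F, I, P]
Visit F → queue [I, P]
Visit I → queue [P]
Visit P → queue []

Visit order: J, T, O, L, H, D, Q, R, S, K, M, G, E, N, F, I, P

K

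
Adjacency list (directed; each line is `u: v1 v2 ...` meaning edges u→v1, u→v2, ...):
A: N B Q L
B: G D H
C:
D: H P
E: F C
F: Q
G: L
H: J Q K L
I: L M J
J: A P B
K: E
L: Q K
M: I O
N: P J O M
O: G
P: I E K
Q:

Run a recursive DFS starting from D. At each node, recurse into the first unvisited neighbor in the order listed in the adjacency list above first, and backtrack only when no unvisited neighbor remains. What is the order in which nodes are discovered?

Visit D
D → H
H → J
J → A
A → N
N → P
P → I
I → L
L → Q
L → K
K → E
E → F
E → C
I → M
M → O
O → G
A → B

D -> H -> J -> A -> N -> P -> I -> L -> Q -> K -> E -> F -> C -> M -> O -> G -> B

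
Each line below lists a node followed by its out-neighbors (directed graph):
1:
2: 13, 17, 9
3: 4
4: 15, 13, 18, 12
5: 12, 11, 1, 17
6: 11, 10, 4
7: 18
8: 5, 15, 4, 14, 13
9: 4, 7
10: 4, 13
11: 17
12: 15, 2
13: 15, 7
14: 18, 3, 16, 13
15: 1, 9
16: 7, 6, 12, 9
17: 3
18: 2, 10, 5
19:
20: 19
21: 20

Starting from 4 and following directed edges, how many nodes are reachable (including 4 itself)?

14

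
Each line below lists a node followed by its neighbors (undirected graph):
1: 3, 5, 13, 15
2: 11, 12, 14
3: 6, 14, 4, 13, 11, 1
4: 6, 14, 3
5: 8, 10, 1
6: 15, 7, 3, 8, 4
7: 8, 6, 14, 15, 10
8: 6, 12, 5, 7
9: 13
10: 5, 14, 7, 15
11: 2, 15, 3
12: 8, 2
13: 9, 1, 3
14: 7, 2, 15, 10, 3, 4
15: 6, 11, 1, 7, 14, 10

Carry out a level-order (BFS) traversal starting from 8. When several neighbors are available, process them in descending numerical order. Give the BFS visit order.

8, 12, 7, 6, 5, 2, 15, 14, 10, 4, 3, 1, 11, 13, 9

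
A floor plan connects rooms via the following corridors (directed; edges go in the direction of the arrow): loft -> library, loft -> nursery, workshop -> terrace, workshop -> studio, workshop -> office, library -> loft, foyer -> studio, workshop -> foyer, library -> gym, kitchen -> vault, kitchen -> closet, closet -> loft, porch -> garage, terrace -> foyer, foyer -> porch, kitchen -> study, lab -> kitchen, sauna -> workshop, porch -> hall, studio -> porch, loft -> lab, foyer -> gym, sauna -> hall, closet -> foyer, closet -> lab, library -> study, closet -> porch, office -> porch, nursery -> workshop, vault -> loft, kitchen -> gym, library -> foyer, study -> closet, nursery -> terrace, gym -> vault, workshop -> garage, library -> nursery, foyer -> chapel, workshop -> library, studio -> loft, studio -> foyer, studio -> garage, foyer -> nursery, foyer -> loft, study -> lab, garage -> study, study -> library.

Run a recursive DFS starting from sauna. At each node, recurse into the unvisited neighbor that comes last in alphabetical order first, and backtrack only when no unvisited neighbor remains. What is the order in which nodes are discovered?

Visit sauna
sauna → workshop
workshop → terrace
terrace → foyer
foyer → studio
studio → porch
porch → hall
porch → garage
garage → study
study → library
library → nursery
library → loft
loft → lab
lab → kitchen
kitchen → vault
kitchen → gym
kitchen → closet
foyer → chapel
workshop → office

sauna, workshop, terrace, foyer, studio, porch, hall, garage, study, library, nursery, loft, lab, kitchen, vault, gym, closet, chapel, office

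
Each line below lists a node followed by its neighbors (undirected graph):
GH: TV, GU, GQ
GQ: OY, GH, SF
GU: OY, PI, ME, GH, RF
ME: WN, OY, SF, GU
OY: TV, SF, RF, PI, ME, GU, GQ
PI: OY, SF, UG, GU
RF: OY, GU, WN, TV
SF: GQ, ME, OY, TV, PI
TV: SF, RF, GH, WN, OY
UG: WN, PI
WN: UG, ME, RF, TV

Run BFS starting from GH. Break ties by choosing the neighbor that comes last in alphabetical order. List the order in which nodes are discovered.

Visit GH; enqueue TV, GU, GQ → queue [TV, GU, GQ]
Visit TV; enqueue WN, SF, RF, OY → queue [GU, GQ, WN, SF, RF, OY]
Visit GU; enqueue PI, ME → queue [GQ, WN, SF, RF, OY, PI, ME]
Visit GQ → queue [WN, SF, RF, OY, PI, ME]
Visit WN; enqueue UG → queue [SF, RF, OY, PI, ME, UG]
Visit SF → queue [RF, OY, PI, ME, UG]
Visit RF → queue [OY, PI, ME, UG]
Visit OY → queue [PI, ME, UG]
Visit PI → queue [ME, UG]
Visit ME → queue [UG]
Visit UG → queue []

GH -> TV -> GU -> GQ -> WN -> SF -> RF -> OY -> PI -> ME -> UG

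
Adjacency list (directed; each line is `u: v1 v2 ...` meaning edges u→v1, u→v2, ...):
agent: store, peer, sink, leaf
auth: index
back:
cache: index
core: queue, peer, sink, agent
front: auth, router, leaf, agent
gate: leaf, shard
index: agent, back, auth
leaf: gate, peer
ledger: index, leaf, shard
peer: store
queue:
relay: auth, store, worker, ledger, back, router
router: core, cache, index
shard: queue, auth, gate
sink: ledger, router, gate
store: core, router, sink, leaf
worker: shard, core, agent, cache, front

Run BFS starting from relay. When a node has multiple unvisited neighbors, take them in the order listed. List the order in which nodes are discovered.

relay → auth → store → worker → ledger → back → router → index → core → sink → leaf → shard → agent → cache → front → queue → peer → gate

Visit relay; enqueue auth, store, worker, ledger, back, router → queue [auth, store, worker, ledger, back, router]
Visit auth; enqueue index → queue [store, worker, ledger, back, router, index]
Visit store; enqueue core, sink, leaf → queue [worker, ledger, back, router, index, core, sink, leaf]
Visit worker; enqueue shard, agent, cache, front → queue [ledger, back, router, index, core, sink, leaf, shard, agent, cache, front]
Visit ledger → queue [back, router, index, core, sink, leaf, shard, agent, cache, front]
Visit back → queue [router, index, core, sink, leaf, shard, agent, cache, front]
Visit router → queue [index, core, sink, leaf, shard, agent, cache, front]
Visit index → queue [core, sink, leaf, shard, agent, cache, front]
Visit core; enqueue queue, peer → queue [sink, leaf, shard, agent, cache, front, queue, peer]
Visit sink; enqueue gate → queue [leaf, shard, agent, cache, front, queue, peer, gate]
Visit leaf → queue [shard, agent, cache, front, queue, peer, gate]
Visit shard → queue [agent, cache, front, queue, peer, gate]
Visit agent → queue [cache, front, queue, peer, gate]
Visit cache → queue [front, queue, peer, gate]
Visit front → queue [queue, peer, gate]
Visit queue → queue [peer, gate]
Visit peer → queue [gate]
Visit gate → queue []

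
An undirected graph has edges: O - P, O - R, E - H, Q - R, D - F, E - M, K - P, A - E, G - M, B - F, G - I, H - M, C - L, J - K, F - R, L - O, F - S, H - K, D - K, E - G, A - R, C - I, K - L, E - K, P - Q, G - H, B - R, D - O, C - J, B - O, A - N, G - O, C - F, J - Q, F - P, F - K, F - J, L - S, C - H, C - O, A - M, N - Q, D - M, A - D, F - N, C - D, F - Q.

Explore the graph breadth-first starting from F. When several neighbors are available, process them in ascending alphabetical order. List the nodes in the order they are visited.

F → B → C → D → J → K → N → P → Q → R → S → O → H → I → L → A → M → E → G

Visit F; enqueue B, C, D, J, K, N, P, Q, R, S → queue [B, C, D, J, K, N, P, Q, R, S]
Visit B; enqueue O → queue [C, D, J, K, N, P, Q, R, S, O]
Visit C; enqueue H, I, L → queue [D, J, K, N, P, Q, R, S, O, H, I, L]
Visit D; enqueue A, M → queue [J, K, N, P, Q, R, S, O, H, I, L, A, M]
Visit J → queue [K, N, P, Q, R, S, O, H, I, L, A, M]
Visit K; enqueue E → queue [N, P, Q, R, S, O, H, I, L, A, M, E]
Visit N → queue [P, Q, R, S, O, H, I, L, A, M, E]
Visit P → queue [Q, R, S, O, H, I, L, A, M, E]
Visit Q → queue [R, S, O, H, I, L, A, M, E]
Visit R → queue [S, O, H, I, L, A, M, E]
Visit S → queue [O, H, I, L, A, M, E]
Visit O; enqueue G → queue [H, I, L, A, M, E, G]
Visit H → queue [I, L, A, M, E, G]
Visit I → queue [L, A, M, E, G]
Visit L → queue [A, M, E, G]
Visit A → queue [M, E, G]
Visit M → queue [E, G]
Visit E → queue [G]
Visit G → queue []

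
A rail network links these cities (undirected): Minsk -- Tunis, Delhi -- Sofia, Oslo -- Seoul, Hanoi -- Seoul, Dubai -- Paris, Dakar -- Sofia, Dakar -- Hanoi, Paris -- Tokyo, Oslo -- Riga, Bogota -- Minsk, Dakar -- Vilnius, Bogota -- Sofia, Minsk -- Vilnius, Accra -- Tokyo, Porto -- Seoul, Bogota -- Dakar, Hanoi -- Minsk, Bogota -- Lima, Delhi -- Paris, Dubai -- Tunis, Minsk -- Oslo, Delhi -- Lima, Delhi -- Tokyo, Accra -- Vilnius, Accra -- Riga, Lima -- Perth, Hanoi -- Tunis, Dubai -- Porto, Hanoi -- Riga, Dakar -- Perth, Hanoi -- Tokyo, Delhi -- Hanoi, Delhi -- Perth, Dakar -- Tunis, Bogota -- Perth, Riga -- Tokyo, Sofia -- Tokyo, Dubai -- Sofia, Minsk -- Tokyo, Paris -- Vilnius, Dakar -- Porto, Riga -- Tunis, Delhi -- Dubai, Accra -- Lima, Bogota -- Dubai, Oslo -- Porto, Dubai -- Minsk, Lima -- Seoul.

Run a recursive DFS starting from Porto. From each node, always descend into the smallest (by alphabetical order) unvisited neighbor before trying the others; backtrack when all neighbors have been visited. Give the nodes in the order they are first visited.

Visit Porto
Porto → Dakar
Dakar → Bogota
Bogota → Dubai
Dubai → Delhi
Delhi → Hanoi
Hanoi → Minsk
Minsk → Oslo
Oslo → Riga
Riga → Accra
Accra → Lima
Lima → Perth
Lima → Seoul
Accra → Tokyo
Tokyo → Paris
Paris → Vilnius
Tokyo → Sofia
Riga → Tunis

Porto Dakar Bogota Dubai Delhi Hanoi Minsk Oslo Riga Accra Lima Perth Seoul Tokyo Paris Vilnius Sofia Tunis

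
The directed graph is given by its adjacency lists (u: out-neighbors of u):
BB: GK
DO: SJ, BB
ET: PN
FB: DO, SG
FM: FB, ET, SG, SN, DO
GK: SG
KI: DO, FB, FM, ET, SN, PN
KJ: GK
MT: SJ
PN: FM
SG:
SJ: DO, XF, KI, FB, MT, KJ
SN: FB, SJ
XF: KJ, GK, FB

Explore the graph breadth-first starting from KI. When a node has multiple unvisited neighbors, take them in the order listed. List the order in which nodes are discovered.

KI, DO, FB, FM, ET, SN, PN, SJ, BB, SG, XF, MT, KJ, GK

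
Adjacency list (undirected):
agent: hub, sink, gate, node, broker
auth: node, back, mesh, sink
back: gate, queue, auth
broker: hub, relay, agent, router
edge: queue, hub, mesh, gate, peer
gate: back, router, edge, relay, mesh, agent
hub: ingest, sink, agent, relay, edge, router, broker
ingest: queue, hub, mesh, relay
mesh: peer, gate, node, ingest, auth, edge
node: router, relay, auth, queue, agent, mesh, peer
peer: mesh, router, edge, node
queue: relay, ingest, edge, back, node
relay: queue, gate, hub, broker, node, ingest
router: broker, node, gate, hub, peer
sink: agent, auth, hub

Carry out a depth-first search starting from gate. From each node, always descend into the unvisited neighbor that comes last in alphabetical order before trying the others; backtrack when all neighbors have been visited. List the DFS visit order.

Visit gate
gate → router
router → peer
peer → node
node → relay
relay → queue
queue → ingest
ingest → mesh
mesh → edge
edge → hub
hub → sink
sink → auth
auth → back
sink → agent
agent → broker

gate router peer node relay queue ingest mesh edge hub sink auth back agent broker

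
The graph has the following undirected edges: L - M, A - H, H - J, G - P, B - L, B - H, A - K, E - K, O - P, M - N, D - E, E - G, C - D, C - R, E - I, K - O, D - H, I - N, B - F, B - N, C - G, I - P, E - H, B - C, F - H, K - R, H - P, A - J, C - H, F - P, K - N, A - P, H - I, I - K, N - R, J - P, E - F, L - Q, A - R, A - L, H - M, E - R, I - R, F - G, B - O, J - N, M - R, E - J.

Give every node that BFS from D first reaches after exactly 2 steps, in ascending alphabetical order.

A, B, F, G, I, J, K, M, P, R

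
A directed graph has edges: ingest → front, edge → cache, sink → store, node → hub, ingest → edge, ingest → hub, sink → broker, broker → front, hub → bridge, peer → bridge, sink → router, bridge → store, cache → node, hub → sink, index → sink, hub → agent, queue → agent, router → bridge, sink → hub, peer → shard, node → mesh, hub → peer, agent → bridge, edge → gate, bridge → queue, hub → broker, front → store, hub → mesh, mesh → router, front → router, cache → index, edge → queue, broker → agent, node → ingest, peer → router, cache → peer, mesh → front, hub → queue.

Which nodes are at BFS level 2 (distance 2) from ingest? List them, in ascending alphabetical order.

Level 0: ingest
Level 1: edge, front, hub
Level 2: agent, bridge, broker, cache, gate, mesh, peer, queue, router, sink, store
Level 3: index, node, shard

agent, bridge, broker, cache, gate, mesh, peer, queue, router, sink, store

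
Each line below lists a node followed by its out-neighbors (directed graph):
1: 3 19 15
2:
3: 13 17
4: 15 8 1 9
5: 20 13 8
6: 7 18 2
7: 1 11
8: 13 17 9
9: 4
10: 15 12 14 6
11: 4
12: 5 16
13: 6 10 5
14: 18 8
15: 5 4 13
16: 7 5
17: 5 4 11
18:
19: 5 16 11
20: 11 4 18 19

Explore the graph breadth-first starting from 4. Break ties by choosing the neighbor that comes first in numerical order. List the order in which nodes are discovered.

Visit 4; enqueue 1, 8, 9, 15 → queue [1, 8, 9, 15]
Visit 1; enqueue 3, 19 → queue [8, 9, 15, 3, 19]
Visit 8; enqueue 13, 17 → queue [9, 15, 3, 19, 13, 17]
Visit 9 → queue [15, 3, 19, 13, 17]
Visit 15; enqueue 5 → queue [3, 19, 13, 17, 5]
Visit 3 → queue [19, 13, 17, 5]
Visit 19; enqueue 11, 16 → queue [13, 17, 5, 11, 16]
Visit 13; enqueue 6, 10 → queue [17, 5, 11, 16, 6, 10]
Visit 17 → queue [5, 11, 16, 6, 10]
Visit 5; enqueue 20 → queue [11, 16, 6, 10, 20]
Visit 11 → queue [16, 6, 10, 20]
Visit 16; enqueue 7 → queue [6, 10, 20, 7]
Visit 6; enqueue 2, 18 → queue [10, 20, 7, 2, 18]
Visit 10; enqueue 12, 14 → queue [20, 7, 2, 18, 12, 14]
Visit 20 → queue [7, 2, 18, 12, 14]
Visit 7 → queue [2, 18, 12, 14]
Visit 2 → queue [18, 12, 14]
Visit 18 → queue [12, 14]
Visit 12 → queue [14]
Visit 14 → queue []

4, 1, 8, 9, 15, 3, 19, 13, 17, 5, 11, 16, 6, 10, 20, 7, 2, 18, 12, 14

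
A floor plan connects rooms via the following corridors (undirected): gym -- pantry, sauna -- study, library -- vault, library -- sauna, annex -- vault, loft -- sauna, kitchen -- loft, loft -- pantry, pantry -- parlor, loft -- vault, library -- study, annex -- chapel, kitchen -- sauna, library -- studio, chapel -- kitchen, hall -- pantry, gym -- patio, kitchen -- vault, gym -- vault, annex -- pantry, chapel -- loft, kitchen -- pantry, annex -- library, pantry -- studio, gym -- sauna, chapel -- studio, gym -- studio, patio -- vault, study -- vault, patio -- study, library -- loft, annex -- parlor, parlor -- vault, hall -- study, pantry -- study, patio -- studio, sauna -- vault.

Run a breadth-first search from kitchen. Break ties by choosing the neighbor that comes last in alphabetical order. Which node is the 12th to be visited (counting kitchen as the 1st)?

annex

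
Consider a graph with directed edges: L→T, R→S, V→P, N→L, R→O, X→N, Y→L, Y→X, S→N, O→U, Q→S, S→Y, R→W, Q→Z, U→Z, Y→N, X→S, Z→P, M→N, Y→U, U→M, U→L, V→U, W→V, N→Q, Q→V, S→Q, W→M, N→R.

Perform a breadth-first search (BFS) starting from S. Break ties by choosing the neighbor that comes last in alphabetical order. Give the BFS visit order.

S Y Q N X U L Z V R M T P W O

Visit S; enqueue Y, Q, N → queue [Y, Q, N]
Visit Y; enqueue X, U, L → queue [Q, N, X, U, L]
Visit Q; enqueue Z, V → queue [N, X, U, L, Z, V]
Visit N; enqueue R → queue [X, U, L, Z, V, R]
Visit X → queue [U, L, Z, V, R]
Visit U; enqueue M → queue [L, Z, V, R, M]
Visit L; enqueue T → queue [Z, V, R, M, T]
Visit Z; enqueue P → queue [V, R, M, T, P]
Visit V → queue [R, M, T, P]
Visit R; enqueue W, O → queue [M, T, P, W, O]
Visit M → queue [T, P, W, O]
Visit T → queue [P, W, O]
Visit P → queue [W, O]
Visit W → queue [O]
Visit O → queue []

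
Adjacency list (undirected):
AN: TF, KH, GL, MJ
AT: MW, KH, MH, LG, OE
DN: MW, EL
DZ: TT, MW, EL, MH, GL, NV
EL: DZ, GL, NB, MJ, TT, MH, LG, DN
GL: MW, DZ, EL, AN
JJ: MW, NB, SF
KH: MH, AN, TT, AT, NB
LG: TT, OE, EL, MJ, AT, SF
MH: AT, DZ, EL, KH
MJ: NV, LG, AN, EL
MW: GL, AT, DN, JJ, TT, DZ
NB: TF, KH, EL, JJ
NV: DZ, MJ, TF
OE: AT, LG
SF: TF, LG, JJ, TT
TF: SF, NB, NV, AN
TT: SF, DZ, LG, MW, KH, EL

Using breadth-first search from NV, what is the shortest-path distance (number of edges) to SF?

2

Level 0: NV
Level 1: DZ, MJ, TF
Level 2: AN, EL, GL, LG, MH, MW, NB, SF, TT
Level 3: AT, DN, JJ, KH, OE
SF first appears at level 2.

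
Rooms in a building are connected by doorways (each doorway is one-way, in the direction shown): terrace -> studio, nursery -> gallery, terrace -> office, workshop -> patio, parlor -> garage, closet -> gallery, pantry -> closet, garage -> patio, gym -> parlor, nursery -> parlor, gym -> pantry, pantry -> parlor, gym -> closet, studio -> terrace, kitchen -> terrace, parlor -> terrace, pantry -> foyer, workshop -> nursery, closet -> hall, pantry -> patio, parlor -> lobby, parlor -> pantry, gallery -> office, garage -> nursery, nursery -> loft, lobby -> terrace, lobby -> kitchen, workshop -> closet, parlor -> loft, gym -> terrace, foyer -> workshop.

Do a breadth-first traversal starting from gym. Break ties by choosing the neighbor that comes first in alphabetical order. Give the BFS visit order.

gym → closet → pantry → parlor → terrace → gallery → hall → foyer → patio → garage → lobby → loft → office → studio → workshop → nursery → kitchen

Visit gym; enqueue closet, pantry, parlor, terrace → queue [closet, pantry, parlor, terrace]
Visit closet; enqueue gallery, hall → queue [pantry, parlor, terrace, gallery, hall]
Visit pantry; enqueue foyer, patio → queue [parlor, terrace, gallery, hall, foyer, patio]
Visit parlor; enqueue garage, lobby, loft → queue [terrace, gallery, hall, foyer, patio, garage, lobby, loft]
Visit terrace; enqueue office, studio → queue [gallery, hall, foyer, patio, garage, lobby, loft, office, studio]
Visit gallery → queue [hall, foyer, patio, garage, lobby, loft, office, studio]
Visit hall → queue [foyer, patio, garage, lobby, loft, office, studio]
Visit foyer; enqueue workshop → queue [patio, garage, lobby, loft, office, studio, workshop]
Visit patio → queue [garage, lobby, loft, office, studio, workshop]
Visit garage; enqueue nursery → queue [lobby, loft, office, studio, workshop, nursery]
Visit lobby; enqueue kitchen → queue [loft, office, studio, workshop, nursery, kitchen]
Visit loft → queue [office, studio, workshop, nursery, kitchen]
Visit office → queue [studio, workshop, nursery, kitchen]
Visit studio → queue [workshop, nursery, kitchen]
Visit workshop → queue [nursery, kitchen]
Visit nursery → queue [kitchen]
Visit kitchen → queue []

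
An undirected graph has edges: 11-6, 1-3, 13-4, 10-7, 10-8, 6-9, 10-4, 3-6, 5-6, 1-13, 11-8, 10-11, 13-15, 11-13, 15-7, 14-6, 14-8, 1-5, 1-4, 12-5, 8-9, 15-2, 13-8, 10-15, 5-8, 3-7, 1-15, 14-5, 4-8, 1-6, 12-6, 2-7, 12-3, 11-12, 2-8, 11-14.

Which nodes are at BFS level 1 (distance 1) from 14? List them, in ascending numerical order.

5, 6, 8, 11

Level 0: 14
Level 1: 5, 6, 8, 11
Level 2: 1, 2, 3, 4, 9, 10, 12, 13
Level 3: 7, 15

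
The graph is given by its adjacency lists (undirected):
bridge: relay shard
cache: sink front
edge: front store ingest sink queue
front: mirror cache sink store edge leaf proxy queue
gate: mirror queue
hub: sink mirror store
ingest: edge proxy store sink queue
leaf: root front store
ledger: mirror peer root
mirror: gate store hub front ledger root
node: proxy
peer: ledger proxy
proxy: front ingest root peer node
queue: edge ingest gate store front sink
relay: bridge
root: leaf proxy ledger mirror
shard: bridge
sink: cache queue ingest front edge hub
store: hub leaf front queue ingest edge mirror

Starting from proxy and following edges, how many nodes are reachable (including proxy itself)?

16

BFS from proxy visits: proxy, front, ingest, root, peer, node, mirror, cache, sink, store, edge, leaf, queue, ledger, gate, hub
Reachable nodes: 16 of 19 total.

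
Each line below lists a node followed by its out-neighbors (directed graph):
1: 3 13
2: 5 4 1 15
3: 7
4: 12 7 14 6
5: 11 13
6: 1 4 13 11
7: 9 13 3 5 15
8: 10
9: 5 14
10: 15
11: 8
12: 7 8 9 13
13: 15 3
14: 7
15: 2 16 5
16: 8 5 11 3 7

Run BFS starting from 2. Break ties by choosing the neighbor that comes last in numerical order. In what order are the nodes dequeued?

Visit 2; enqueue 15, 5, 4, 1 → queue [15, 5, 4, 1]
Visit 15; enqueue 16 → queue [5, 4, 1, 16]
Visit 5; enqueue 13, 11 → queue [4, 1, 16, 13, 11]
Visit 4; enqueue 14, 12, 7, 6 → queue [1, 16, 13, 11, 14, 12, 7, 6]
Visit 1; enqueue 3 → queue [16, 13, 11, 14, 12, 7, 6, 3]
Visit 16; enqueue 8 → queue [13, 11, 14, 12, 7, 6, 3, 8]
Visit 13 → queue [11, 14, 12, 7, 6, 3, 8]
Visit 11 → queue [14, 12, 7, 6, 3, 8]
Visit 14 → queue [12, 7, 6, 3, 8]
Visit 12; enqueue 9 → queue [7, 6, 3, 8, 9]
Visit 7 → queue [6, 3, 8, 9]
Visit 6 → queue [3, 8, 9]
Visit 3 → queue [8, 9]
Visit 8; enqueue 10 → queue [9, 10]
Visit 9 → queue [10]
Visit 10 → queue []

2 → 15 → 5 → 4 → 1 → 16 → 13 → 11 → 14 → 12 → 7 → 6 → 3 → 8 → 9 → 10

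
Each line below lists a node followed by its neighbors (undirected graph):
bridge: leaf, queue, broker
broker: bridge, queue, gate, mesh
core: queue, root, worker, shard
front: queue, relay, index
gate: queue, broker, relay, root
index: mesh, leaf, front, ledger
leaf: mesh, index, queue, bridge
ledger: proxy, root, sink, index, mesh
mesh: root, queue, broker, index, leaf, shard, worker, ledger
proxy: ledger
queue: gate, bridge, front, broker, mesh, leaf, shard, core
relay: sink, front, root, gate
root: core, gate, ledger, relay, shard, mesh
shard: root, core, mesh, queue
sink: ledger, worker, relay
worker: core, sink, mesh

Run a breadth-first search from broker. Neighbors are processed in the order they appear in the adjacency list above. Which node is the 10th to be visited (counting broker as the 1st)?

Visit broker; enqueue bridge, queue, gate, mesh → queue [bridge, queue, gate, mesh]
Visit bridge; enqueue leaf → queue [queue, gate, mesh, leaf]
Visit queue; enqueue front, shard, core → queue [gate, mesh, leaf, front, shard, core]
Visit gate; enqueue relay, root → queue [mesh, leaf, front, shard, core, relay, root]
Visit mesh; enqueue index, worker, ledger → queue [leaf, front, shard, core, relay, root, index, worker, ledger]
Visit leaf → queue [front, shard, core, relay, root, index, worker, ledger]
Visit front → queue [shard, core, relay, root, index, worker, ledger]
Visit shard → queue [core, relay, root, index, worker, ledger]
Visit core → queue [relay, root, index, worker, ledger]
Visit relay; enqueue sink → queue [root, index, worker, ledger, sink]
Visit root → queue [index, worker, ledger, sink]
Visit index → queue [worker, ledger, sink]
Visit worker → queue [ledger, sink]
Visit ledger; enqueue proxy → queue [sink, proxy]
Visit sink → queue [proxy]
Visit proxy → queue []

Visit order: broker, bridge, queue, gate, mesh, leaf, front, shard, core, relay, root, index, worker, ledger, sink, proxy

relay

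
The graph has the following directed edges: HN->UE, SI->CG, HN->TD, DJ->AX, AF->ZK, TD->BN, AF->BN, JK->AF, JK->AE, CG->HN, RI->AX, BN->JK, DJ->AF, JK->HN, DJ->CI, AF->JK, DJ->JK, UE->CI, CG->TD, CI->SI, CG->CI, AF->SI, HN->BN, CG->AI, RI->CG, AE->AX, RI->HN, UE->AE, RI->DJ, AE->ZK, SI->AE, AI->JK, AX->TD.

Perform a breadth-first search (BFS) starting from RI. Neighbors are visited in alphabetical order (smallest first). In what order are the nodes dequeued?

RI, AX, CG, DJ, HN, TD, AI, CI, AF, JK, BN, UE, SI, ZK, AE

Visit RI; enqueue AX, CG, DJ, HN → queue [AX, CG, DJ, HN]
Visit AX; enqueue TD → queue [CG, DJ, HN, TD]
Visit CG; enqueue AI, CI → queue [DJ, HN, TD, AI, CI]
Visit DJ; enqueue AF, JK → queue [HN, TD, AI, CI, AF, JK]
Visit HN; enqueue BN, UE → queue [TD, AI, CI, AF, JK, BN, UE]
Visit TD → queue [AI, CI, AF, JK, BN, UE]
Visit AI → queue [CI, AF, JK, BN, UE]
Visit CI; enqueue SI → queue [AF, JK, BN, UE, SI]
Visit AF; enqueue ZK → queue [JK, BN, UE, SI, ZK]
Visit JK; enqueue AE → queue [BN, UE, SI, ZK, AE]
Visit BN → queue [UE, SI, ZK, AE]
Visit UE → queue [SI, ZK, AE]
Visit SI → queue [ZK, AE]
Visit ZK → queue [AE]
Visit AE → queue []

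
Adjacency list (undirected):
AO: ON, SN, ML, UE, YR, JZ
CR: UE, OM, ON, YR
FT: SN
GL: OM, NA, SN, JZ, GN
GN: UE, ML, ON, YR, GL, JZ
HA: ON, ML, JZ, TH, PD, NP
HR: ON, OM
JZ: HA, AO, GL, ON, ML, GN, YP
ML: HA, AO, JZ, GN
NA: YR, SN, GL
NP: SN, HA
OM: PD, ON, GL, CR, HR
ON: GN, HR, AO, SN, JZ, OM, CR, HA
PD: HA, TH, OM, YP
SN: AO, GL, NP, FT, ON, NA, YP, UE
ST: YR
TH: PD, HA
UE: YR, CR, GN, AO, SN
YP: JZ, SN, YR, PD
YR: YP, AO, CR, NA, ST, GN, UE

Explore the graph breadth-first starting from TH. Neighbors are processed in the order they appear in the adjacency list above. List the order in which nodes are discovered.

Visit TH; enqueue PD, HA → queue [PD, HA]
Visit PD; enqueue OM, YP → queue [HA, OM, YP]
Visit HA; enqueue ON, ML, JZ, NP → queue [OM, YP, ON, ML, JZ, NP]
Visit OM; enqueue GL, CR, HR → queue [YP, ON, ML, JZ, NP, GL, CR, HR]
Visit YP; enqueue SN, YR → queue [ON, ML, JZ, NP, GL, CR, HR, SN, YR]
Visit ON; enqueue GN, AO → queue [ML, JZ, NP, GL, CR, HR, SN, YR, GN, AO]
Visit ML → queue [JZ, NP, GL, CR, HR, SN, YR, GN, AO]
Visit JZ → queue [NP, GL, CR, HR, SN, YR, GN, AO]
Visit NP → queue [GL, CR, HR, SN, YR, GN, AO]
Visit GL; enqueue NA → queue [CR, HR, SN, YR, GN, AO, NA]
Visit CR; enqueue UE → queue [HR, SN, YR, GN, AO, NA, UE]
Visit HR → queue [SN, YR, GN, AO, NA, UE]
Visit SN; enqueue FT → queue [YR, GN, AO, NA, UE, FT]
Visit YR; enqueue ST → queue [GN, AO, NA, UE, FT, ST]
Visit GN → queue [AO, NA, UE, FT, ST]
Visit AO → queue [NA, UE, FT, ST]
Visit NA → queue [UE, FT, ST]
Visit UE → queue [FT, ST]
Visit FT → queue [ST]
Visit ST → queue []

TH, PD, HA, OM, YP, ON, ML, JZ, NP, GL, CR, HR, SN, YR, GN, AO, NA, UE, FT, ST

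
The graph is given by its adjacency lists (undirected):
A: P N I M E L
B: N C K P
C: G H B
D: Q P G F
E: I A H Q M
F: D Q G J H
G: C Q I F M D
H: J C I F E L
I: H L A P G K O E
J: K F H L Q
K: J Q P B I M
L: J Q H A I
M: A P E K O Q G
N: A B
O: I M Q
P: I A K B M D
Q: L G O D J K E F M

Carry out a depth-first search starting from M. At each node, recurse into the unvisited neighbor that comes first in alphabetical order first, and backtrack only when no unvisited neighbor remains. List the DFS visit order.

M A E H C B K I G D F J L Q O P N

Visit M
M → A
A → E
E → H
H → C
C → B
B → K
K → I
I → G
G → D
D → F
F → J
J → L
L → Q
Q → O
D → P
B → N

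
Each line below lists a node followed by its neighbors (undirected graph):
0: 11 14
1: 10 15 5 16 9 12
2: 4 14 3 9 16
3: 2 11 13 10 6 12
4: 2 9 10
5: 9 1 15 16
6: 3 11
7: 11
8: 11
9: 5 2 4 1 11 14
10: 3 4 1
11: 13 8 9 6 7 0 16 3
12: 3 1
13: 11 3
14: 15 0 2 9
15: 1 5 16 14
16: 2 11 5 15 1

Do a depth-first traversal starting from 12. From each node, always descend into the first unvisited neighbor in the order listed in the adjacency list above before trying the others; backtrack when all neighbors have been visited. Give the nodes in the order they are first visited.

12, 3, 2, 4, 9, 5, 1, 10, 15, 16, 11, 13, 8, 6, 7, 0, 14

Visit 12
12 → 3
3 → 2
2 → 4
4 → 9
9 → 5
5 → 1
1 → 10
1 → 15
15 → 16
16 → 11
11 → 13
11 → 8
11 → 6
11 → 7
11 → 0
0 → 14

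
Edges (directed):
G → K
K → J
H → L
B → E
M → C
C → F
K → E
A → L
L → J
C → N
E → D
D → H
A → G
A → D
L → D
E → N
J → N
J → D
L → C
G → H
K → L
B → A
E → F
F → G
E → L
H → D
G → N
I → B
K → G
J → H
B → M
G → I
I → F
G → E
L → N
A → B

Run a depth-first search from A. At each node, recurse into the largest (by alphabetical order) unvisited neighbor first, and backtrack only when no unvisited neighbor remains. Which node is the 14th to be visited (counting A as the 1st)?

Visit A
A → L
L → N
L → J
J → H
H → D
L → C
C → F
F → G
G → K
K → E
G → I
I → B
B → M

Visit order: A, L, N, J, H, D, C, F, G, K, E, I, B, M

M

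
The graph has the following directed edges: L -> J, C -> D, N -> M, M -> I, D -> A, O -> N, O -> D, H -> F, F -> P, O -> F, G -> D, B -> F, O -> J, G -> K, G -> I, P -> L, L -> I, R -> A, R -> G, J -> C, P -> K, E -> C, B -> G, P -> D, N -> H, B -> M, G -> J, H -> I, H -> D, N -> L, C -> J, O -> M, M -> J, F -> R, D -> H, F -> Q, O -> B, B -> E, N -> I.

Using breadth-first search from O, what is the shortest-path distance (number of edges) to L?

2

Level 0: O
Level 1: B, D, F, J, M, N
Level 2: A, C, E, G, H, I, L, P, Q, R
Level 3: K
L first appears at level 2.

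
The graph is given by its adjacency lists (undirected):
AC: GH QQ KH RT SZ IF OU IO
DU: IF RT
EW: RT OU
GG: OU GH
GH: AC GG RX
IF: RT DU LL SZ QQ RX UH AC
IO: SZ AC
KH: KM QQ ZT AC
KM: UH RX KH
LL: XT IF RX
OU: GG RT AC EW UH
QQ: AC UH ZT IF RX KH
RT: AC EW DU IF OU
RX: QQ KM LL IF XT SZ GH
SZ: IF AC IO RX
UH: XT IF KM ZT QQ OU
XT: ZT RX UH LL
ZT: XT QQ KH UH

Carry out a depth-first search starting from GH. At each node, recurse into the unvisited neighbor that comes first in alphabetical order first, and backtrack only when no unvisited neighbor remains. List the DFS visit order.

Visit GH
GH → AC
AC → IF
IF → DU
DU → RT
RT → EW
EW → OU
OU → GG
OU → UH
UH → KM
KM → KH
KH → QQ
QQ → RX
RX → LL
LL → XT
XT → ZT
RX → SZ
SZ → IO

GH AC IF DU RT EW OU GG UH KM KH QQ RX LL XT ZT SZ IO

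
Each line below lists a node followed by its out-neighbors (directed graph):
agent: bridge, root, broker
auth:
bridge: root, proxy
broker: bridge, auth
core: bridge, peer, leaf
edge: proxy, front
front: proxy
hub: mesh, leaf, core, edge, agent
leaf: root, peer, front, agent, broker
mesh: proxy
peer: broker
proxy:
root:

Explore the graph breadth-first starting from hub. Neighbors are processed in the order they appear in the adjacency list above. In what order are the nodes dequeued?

hub mesh leaf core edge agent proxy root peer front broker bridge auth

Visit hub; enqueue mesh, leaf, core, edge, agent → queue [mesh, leaf, core, edge, agent]
Visit mesh; enqueue proxy → queue [leaf, core, edge, agent, proxy]
Visit leaf; enqueue root, peer, front, broker → queue [core, edge, agent, proxy, root, peer, front, broker]
Visit core; enqueue bridge → queue [edge, agent, proxy, root, peer, front, broker, bridge]
Visit edge → queue [agent, proxy, root, peer, front, broker, bridge]
Visit agent → queue [proxy, root, peer, front, broker, bridge]
Visit proxy → queue [root, peer, front, broker, bridge]
Visit root → queue [peer, front, broker, bridge]
Visit peer → queue [front, broker, bridge]
Visit front → queue [broker, bridge]
Visit broker; enqueue auth → queue [bridge, auth]
Visit bridge → queue [auth]
Visit auth → queue []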